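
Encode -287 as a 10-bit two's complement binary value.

1. Binary of +287:  0100011111
2. Invert bits:     1011100000
3. Add 1:           1011100001

Answer: 1011100001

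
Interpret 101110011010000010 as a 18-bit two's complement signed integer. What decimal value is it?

MSB is 1, so the value is negative. Find the magnitude:
1. Invert bits:  010001100101111101
2. Add 1:        010001100101111110  = 72062
3. Apply sign:   -72062

Answer: -72062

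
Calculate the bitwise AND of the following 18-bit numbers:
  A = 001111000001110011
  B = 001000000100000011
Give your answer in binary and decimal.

Apply & to each column (1 only where both bits are 1):
  001111000001110011
& 001000000100000011
--------------------
  001000000000000011

Answer: 001000000000000011 (32771)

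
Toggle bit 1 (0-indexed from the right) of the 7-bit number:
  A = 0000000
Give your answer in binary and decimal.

Mask = 1 << 1 = 0000010
Bit 1 of A is 0; XOR with the mask flips it to 1.
  0000000
^ 0000010
---------
  0000010

Answer: 0000010 (2)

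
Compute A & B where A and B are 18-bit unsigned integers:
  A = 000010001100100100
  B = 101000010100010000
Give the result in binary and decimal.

Apply & to each column (1 only where both bits are 1):
  000010001100100100
& 101000010100010000
--------------------
  000000000100000000

Answer: 000000000100000000 (256)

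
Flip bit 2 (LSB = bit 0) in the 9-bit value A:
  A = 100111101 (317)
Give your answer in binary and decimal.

Mask = 1 << 2 = 000000100
Bit 2 of A is 1; XOR with the mask flips it to 0.
  100111101
^ 000000100
-----------
  100111001

Answer: 100111001 (313)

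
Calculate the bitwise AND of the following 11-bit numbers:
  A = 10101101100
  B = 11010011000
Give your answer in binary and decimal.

Apply & to each column (1 only where both bits are 1):
  10101101100
& 11010011000
-------------
  10000001000

Answer: 10000001000 (1032)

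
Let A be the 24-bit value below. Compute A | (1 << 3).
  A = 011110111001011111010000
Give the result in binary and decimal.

Mask = 1 << 3 = 000000000000000000001000
Bit 3 of A is 0, so OR-ing with the mask flips it to 1.
  011110111001011111010000
| 000000000000000000001000
--------------------------
  011110111001011111011000

Answer: 011110111001011111011000 (8099800)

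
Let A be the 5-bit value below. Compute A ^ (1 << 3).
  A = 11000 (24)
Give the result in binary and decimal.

Mask = 1 << 3 = 01000
Bit 3 of A is 1; XOR with the mask flips it to 0.
  11000
^ 01000
-------
  10000

Answer: 10000 (16)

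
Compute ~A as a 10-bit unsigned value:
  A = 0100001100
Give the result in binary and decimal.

Flip each bit (0->1, 1->0):
  0100001100
  1011110011

Answer: 1011110011 (755)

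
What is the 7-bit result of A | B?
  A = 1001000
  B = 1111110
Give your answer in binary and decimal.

Apply | to each column (1 where either bit is 1):
  1001000
| 1111110
---------
  1111110

Answer: 1111110 (126)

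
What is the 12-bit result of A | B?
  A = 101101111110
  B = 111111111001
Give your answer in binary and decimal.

Apply | to each column (1 where either bit is 1):
  101101111110
| 111111111001
--------------
  111111111111

Answer: 111111111111 (4095)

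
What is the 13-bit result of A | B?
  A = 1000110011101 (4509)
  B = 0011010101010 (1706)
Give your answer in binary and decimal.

Apply | to each column (1 where either bit is 1):
  1000110011101
| 0011010101010
---------------
  1011110111111

Answer: 1011110111111 (6079)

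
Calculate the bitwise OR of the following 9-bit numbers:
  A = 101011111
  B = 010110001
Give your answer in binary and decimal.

Apply | to each column (1 where either bit is 1):
  101011111
| 010110001
-----------
  111111111

Answer: 111111111 (511)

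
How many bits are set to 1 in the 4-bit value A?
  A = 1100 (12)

1100
1-bits at positions (from bit 0 = LSB): 2, 3
Count = 2

Answer: 2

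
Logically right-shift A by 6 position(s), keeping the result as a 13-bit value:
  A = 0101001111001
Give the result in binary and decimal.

Logical shift right by 6: drop the bottom 6 bit(s), prepend 6 zero(s) on the left.
  0101001111001  ->  keep [0101001], discard [111001], prepend 000000
= 0000000101001

Answer: 0000000101001 (41)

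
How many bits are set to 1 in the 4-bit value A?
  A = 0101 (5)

0101
1-bits at positions (from bit 0 = LSB): 0, 2
Count = 2

Answer: 2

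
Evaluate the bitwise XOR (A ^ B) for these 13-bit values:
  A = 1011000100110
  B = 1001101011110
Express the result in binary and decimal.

Apply ^ to each column (1 where bits differ):
  1011000100110
^ 1001101011110
---------------
  0010101111000

Answer: 0010101111000 (1400)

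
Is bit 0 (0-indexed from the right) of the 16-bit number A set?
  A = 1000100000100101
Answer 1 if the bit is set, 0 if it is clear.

Bit 0 is the 1st from the right.
  1000100000100101
                 ^
That bit is 1.

Answer: 1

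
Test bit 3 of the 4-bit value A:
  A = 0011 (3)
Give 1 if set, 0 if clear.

Bit 3 is the 4th from the right.
  0011
  ^
That bit is 0.

Answer: 0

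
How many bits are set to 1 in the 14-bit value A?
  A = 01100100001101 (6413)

01100100001101
1-bits at positions (from bit 0 = LSB): 0, 2, 3, 8, 11, 12
Count = 6

Answer: 6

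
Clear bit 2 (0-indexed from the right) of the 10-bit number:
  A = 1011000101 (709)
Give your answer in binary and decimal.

Mask = ~(1 << 2) = 1111111011
Bit 2 of A is 1, so AND-ing with the mask clears it to 0.
  1011000101
& 1111111011
------------
  1011000001

Answer: 1011000001 (705)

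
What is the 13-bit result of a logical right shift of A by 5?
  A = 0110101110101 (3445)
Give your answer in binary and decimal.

Logical shift right by 5: drop the bottom 5 bit(s), prepend 5 zero(s) on the left.
  0110101110101  ->  keep [01101011], discard [10101], prepend 00000
= 0000001101011

Answer: 0000001101011 (107)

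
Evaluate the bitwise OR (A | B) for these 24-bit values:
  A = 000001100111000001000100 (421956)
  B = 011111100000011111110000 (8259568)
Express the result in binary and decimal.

Apply | to each column (1 where either bit is 1):
  000001100111000001000100
| 011111100000011111110000
--------------------------
  011111100111011111110100

Answer: 011111100111011111110100 (8288244)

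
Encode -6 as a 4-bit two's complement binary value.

1. Binary of +6:  0110
2. Invert bits:     1001
3. Add 1:           1010

Answer: 1010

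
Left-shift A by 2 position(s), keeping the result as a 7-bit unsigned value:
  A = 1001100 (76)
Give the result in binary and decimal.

Shift left by 2: drop the top 2 bit(s), append 2 zero(s) on the right.
  1001100  ->  discard [10], keep [01100], append 00
= 0110000

Answer: 0110000 (48)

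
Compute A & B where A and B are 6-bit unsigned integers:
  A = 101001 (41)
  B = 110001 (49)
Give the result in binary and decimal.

Apply & to each column (1 only where both bits are 1):
  101001
& 110001
--------
  100001

Answer: 100001 (33)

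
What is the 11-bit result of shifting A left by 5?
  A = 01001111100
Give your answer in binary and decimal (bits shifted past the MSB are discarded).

Shift left by 5: drop the top 5 bit(s), append 5 zero(s) on the right.
  01001111100  ->  discard [01001], keep [111100], append 00000
= 11110000000

Answer: 11110000000 (1920)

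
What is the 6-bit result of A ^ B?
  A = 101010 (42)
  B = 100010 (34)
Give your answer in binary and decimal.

Apply ^ to each column (1 where bits differ):
  101010
^ 100010
--------
  001000

Answer: 001000 (8)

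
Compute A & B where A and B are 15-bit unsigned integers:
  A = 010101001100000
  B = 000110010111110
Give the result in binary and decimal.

Apply & to each column (1 only where both bits are 1):
  010101001100000
& 000110010111110
-----------------
  000100000100000

Answer: 000100000100000 (2080)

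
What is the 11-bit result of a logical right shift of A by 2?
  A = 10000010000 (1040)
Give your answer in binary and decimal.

Logical shift right by 2: drop the bottom 2 bit(s), prepend 2 zero(s) on the left.
  10000010000  ->  keep [100000100], discard [00], prepend 00
= 00100000100

Answer: 00100000100 (260)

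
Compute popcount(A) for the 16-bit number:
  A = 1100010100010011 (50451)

1100010100010011
1-bits at positions (from bit 0 = LSB): 0, 1, 4, 8, 10, 14, 15
Count = 7

Answer: 7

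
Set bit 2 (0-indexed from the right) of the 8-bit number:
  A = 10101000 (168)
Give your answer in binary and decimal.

Mask = 1 << 2 = 00000100
Bit 2 of A is 0, so OR-ing with the mask flips it to 1.
  10101000
| 00000100
----------
  10101100

Answer: 10101100 (172)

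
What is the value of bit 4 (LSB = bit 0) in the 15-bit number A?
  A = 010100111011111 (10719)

Bit 4 is the 5th from the right.
  010100111011111
            ^
That bit is 1.

Answer: 1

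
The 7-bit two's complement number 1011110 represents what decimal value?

MSB is 1, so the value is negative. Find the magnitude:
1. Invert bits:  0100001
2. Add 1:        0100010  = 34
3. Apply sign:   -34

Answer: -34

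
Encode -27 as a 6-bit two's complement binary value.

1. Binary of +27:  011011
2. Invert bits:     100100
3. Add 1:           100101

Answer: 100101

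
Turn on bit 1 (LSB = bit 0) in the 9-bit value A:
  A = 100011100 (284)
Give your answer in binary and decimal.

Mask = 1 << 1 = 000000010
Bit 1 of A is 0, so OR-ing with the mask flips it to 1.
  100011100
| 000000010
-----------
  100011110

Answer: 100011110 (286)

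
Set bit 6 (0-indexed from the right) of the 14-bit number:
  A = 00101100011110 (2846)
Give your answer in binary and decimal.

Mask = 1 << 6 = 00000001000000
Bit 6 of A is 0, so OR-ing with the mask flips it to 1.
  00101100011110
| 00000001000000
----------------
  00101101011110

Answer: 00101101011110 (2910)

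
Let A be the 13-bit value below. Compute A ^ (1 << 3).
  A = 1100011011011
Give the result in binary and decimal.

Mask = 1 << 3 = 0000000001000
Bit 3 of A is 1; XOR with the mask flips it to 0.
  1100011011011
^ 0000000001000
---------------
  1100011010011

Answer: 1100011010011 (6355)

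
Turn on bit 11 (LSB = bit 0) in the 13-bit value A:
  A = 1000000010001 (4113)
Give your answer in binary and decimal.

Mask = 1 << 11 = 0100000000000
Bit 11 of A is 0, so OR-ing with the mask flips it to 1.
  1000000010001
| 0100000000000
---------------
  1100000010001

Answer: 1100000010001 (6161)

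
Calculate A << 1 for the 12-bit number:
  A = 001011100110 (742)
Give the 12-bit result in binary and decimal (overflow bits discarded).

Shift left by 1: drop the top 1 bit(s), append 1 zero(s) on the right.
  001011100110  ->  discard [0], keep [01011100110], append 0
= 010111001100

Answer: 010111001100 (1484)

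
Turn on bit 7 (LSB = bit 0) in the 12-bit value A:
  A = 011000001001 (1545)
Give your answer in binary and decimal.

Mask = 1 << 7 = 000010000000
Bit 7 of A is 0, so OR-ing with the mask flips it to 1.
  011000001001
| 000010000000
--------------
  011010001001

Answer: 011010001001 (1673)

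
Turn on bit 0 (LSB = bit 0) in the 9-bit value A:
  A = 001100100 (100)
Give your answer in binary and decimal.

Mask = 1 << 0 = 000000001
Bit 0 of A is 0, so OR-ing with the mask flips it to 1.
  001100100
| 000000001
-----------
  001100101

Answer: 001100101 (101)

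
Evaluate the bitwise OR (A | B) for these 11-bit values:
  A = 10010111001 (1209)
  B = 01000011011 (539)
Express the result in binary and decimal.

Apply | to each column (1 where either bit is 1):
  10010111001
| 01000011011
-------------
  11010111011

Answer: 11010111011 (1723)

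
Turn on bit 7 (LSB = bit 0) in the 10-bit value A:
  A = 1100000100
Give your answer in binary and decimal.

Mask = 1 << 7 = 0010000000
Bit 7 of A is 0, so OR-ing with the mask flips it to 1.
  1100000100
| 0010000000
------------
  1110000100

Answer: 1110000100 (900)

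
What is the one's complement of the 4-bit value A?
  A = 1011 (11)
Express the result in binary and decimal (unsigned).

Flip each bit (0->1, 1->0):
  1011
  0100

Answer: 0100 (4)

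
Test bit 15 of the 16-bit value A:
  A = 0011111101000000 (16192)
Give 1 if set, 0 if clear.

Bit 15 is the 16th from the right.
  0011111101000000
  ^
That bit is 0.

Answer: 0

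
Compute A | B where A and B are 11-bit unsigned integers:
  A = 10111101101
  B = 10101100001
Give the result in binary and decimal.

Apply | to each column (1 where either bit is 1):
  10111101101
| 10101100001
-------------
  10111101101

Answer: 10111101101 (1517)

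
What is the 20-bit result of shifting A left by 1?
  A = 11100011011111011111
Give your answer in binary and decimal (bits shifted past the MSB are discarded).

Shift left by 1: drop the top 1 bit(s), append 1 zero(s) on the right.
  11100011011111011111  ->  discard [1], keep [1100011011111011111], append 0
= 11000110111110111110

Answer: 11000110111110111110 (815038)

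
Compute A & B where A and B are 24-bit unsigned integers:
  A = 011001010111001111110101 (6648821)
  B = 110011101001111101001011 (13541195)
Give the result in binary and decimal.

Apply & to each column (1 only where both bits are 1):
  011001010111001111110101
& 110011101001111101001011
--------------------------
  010001000001001101000001

Answer: 010001000001001101000001 (4461377)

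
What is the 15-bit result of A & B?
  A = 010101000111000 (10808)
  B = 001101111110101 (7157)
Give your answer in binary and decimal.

Apply & to each column (1 only where both bits are 1):
  010101000111000
& 001101111110101
-----------------
  000101000110000

Answer: 000101000110000 (2608)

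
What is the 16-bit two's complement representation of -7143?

1. Binary of +7143:  0001101111100111
2. Invert bits:     1110010000011000
3. Add 1:           1110010000011001

Answer: 1110010000011001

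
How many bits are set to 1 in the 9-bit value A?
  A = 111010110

111010110
1-bits at positions (from bit 0 = LSB): 1, 2, 4, 6, 7, 8
Count = 6

Answer: 6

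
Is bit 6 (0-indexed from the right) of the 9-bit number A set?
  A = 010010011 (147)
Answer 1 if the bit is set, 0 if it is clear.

Bit 6 is the 7th from the right.
  010010011
    ^
That bit is 0.

Answer: 0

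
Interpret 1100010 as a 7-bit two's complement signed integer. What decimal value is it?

MSB is 1, so the value is negative. Find the magnitude:
1. Invert bits:  0011101
2. Add 1:        0011110  = 30
3. Apply sign:   -30

Answer: -30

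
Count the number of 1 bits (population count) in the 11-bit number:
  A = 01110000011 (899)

01110000011
1-bits at positions (from bit 0 = LSB): 0, 1, 7, 8, 9
Count = 5

Answer: 5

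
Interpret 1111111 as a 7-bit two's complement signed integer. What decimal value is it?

MSB is 1, so the value is negative. Find the magnitude:
1. Invert bits:  0000000
2. Add 1:        0000001  = 1
3. Apply sign:   -1

Answer: -1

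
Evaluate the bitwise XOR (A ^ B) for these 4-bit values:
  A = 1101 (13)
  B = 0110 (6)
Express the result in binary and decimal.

Apply ^ to each column (1 where bits differ):
  1101
^ 0110
------
  1011

Answer: 1011 (11)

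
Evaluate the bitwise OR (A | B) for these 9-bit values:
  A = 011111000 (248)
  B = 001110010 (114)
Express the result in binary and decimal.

Apply | to each column (1 where either bit is 1):
  011111000
| 001110010
-----------
  011111010

Answer: 011111010 (250)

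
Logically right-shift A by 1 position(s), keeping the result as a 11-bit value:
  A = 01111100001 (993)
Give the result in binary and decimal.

Logical shift right by 1: drop the bottom 1 bit(s), prepend 1 zero(s) on the left.
  01111100001  ->  keep [0111110000], discard [1], prepend 0
= 00111110000

Answer: 00111110000 (496)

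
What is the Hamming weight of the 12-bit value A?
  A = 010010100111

010010100111
1-bits at positions (from bit 0 = LSB): 0, 1, 2, 5, 7, 10
Count = 6

Answer: 6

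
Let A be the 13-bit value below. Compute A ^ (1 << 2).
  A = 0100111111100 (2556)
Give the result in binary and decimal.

Mask = 1 << 2 = 0000000000100
Bit 2 of A is 1; XOR with the mask flips it to 0.
  0100111111100
^ 0000000000100
---------------
  0100111111000

Answer: 0100111111000 (2552)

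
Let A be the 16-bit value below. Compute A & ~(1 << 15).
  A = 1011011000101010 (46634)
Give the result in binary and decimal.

Mask = ~(1 << 15) = 0111111111111111
Bit 15 of A is 1, so AND-ing with the mask clears it to 0.
  1011011000101010
& 0111111111111111
------------------
  0011011000101010

Answer: 0011011000101010 (13866)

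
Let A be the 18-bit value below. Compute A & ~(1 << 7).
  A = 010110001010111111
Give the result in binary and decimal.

Mask = ~(1 << 7) = 111111111101111111
Bit 7 of A is 1, so AND-ing with the mask clears it to 0.
  010110001010111111
& 111111111101111111
--------------------
  010110001000111111

Answer: 010110001000111111 (90687)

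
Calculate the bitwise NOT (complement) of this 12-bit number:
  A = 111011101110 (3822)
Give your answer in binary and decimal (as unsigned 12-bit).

Flip each bit (0->1, 1->0):
  111011101110
  000100010001

Answer: 000100010001 (273)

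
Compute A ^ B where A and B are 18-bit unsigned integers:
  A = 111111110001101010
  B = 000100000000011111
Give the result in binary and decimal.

Apply ^ to each column (1 where bits differ):
  111111110001101010
^ 000100000000011111
--------------------
  111011110001110101

Answer: 111011110001110101 (244853)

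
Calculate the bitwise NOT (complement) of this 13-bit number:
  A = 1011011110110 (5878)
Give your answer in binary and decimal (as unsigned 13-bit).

Flip each bit (0->1, 1->0):
  1011011110110
  0100100001001

Answer: 0100100001001 (2313)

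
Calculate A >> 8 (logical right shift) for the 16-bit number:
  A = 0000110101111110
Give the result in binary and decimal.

Logical shift right by 8: drop the bottom 8 bit(s), prepend 8 zero(s) on the left.
  0000110101111110  ->  keep [00001101], discard [01111110], prepend 00000000
= 0000000000001101

Answer: 0000000000001101 (13)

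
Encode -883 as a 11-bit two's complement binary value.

1. Binary of +883:  01101110011
2. Invert bits:     10010001100
3. Add 1:           10010001101

Answer: 10010001101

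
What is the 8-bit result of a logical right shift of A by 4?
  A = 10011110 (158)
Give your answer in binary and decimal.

Logical shift right by 4: drop the bottom 4 bit(s), prepend 4 zero(s) on the left.
  10011110  ->  keep [1001], discard [1110], prepend 0000
= 00001001

Answer: 00001001 (9)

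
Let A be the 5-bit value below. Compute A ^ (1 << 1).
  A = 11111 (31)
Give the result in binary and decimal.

Mask = 1 << 1 = 00010
Bit 1 of A is 1; XOR with the mask flips it to 0.
  11111
^ 00010
-------
  11101

Answer: 11101 (29)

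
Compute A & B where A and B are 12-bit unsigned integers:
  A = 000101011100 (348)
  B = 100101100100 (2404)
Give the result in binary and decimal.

Apply & to each column (1 only where both bits are 1):
  000101011100
& 100101100100
--------------
  000101000100

Answer: 000101000100 (324)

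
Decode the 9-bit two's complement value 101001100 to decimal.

MSB is 1, so the value is negative. Find the magnitude:
1. Invert bits:  010110011
2. Add 1:        010110100  = 180
3. Apply sign:   -180

Answer: -180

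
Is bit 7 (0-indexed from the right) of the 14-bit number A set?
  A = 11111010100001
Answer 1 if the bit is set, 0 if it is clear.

Bit 7 is the 8th from the right.
  11111010100001
        ^
That bit is 1.

Answer: 1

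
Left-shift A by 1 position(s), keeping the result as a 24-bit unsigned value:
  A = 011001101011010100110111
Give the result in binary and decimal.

Shift left by 1: drop the top 1 bit(s), append 1 zero(s) on the right.
  011001101011010100110111  ->  discard [0], keep [11001101011010100110111], append 0
= 110011010110101001101110

Answer: 110011010110101001101110 (13462126)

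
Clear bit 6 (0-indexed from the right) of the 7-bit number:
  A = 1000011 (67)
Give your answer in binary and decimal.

Mask = ~(1 << 6) = 0111111
Bit 6 of A is 1, so AND-ing with the mask clears it to 0.
  1000011
& 0111111
---------
  0000011

Answer: 0000011 (3)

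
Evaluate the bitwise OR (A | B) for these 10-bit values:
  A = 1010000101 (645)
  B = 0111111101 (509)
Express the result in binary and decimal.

Apply | to each column (1 where either bit is 1):
  1010000101
| 0111111101
------------
  1111111101

Answer: 1111111101 (1021)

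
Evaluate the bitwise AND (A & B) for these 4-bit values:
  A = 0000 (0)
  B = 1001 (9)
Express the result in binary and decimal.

Apply & to each column (1 only where both bits are 1):
  0000
& 1001
------
  0000

Answer: 0000 (0)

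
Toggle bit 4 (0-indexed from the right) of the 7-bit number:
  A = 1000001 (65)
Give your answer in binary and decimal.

Mask = 1 << 4 = 0010000
Bit 4 of A is 0; XOR with the mask flips it to 1.
  1000001
^ 0010000
---------
  1010001

Answer: 1010001 (81)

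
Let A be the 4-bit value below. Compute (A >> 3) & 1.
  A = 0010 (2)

Bit 3 is the 4th from the right.
  0010
  ^
That bit is 0.

Answer: 0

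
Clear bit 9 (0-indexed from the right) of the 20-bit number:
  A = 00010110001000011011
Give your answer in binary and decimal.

Mask = ~(1 << 9) = 11111111110111111111
Bit 9 of A is 1, so AND-ing with the mask clears it to 0.
  00010110001000011011
& 11111111110111111111
----------------------
  00010110000000011011

Answer: 00010110000000011011 (90139)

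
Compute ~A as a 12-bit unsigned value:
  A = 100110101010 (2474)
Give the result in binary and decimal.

Flip each bit (0->1, 1->0):
  100110101010
  011001010101

Answer: 011001010101 (1621)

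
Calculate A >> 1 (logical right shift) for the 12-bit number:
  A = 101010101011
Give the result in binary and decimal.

Logical shift right by 1: drop the bottom 1 bit(s), prepend 1 zero(s) on the left.
  101010101011  ->  keep [10101010101], discard [1], prepend 0
= 010101010101

Answer: 010101010101 (1365)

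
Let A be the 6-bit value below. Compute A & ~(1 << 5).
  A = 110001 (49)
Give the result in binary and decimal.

Mask = ~(1 << 5) = 011111
Bit 5 of A is 1, so AND-ing with the mask clears it to 0.
  110001
& 011111
--------
  010001

Answer: 010001 (17)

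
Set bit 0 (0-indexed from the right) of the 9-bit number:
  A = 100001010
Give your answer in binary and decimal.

Mask = 1 << 0 = 000000001
Bit 0 of A is 0, so OR-ing with the mask flips it to 1.
  100001010
| 000000001
-----------
  100001011

Answer: 100001011 (267)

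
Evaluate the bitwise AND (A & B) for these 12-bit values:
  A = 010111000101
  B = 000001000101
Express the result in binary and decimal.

Apply & to each column (1 only where both bits are 1):
  010111000101
& 000001000101
--------------
  000001000101

Answer: 000001000101 (69)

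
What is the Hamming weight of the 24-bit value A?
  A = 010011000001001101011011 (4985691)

010011000001001101011011
1-bits at positions (from bit 0 = LSB): 0, 1, 3, 4, 6, 8, 9, 12, 18, 19, 22
Count = 11

Answer: 11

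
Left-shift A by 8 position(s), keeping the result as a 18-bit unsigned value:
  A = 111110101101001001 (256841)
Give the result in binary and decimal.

Shift left by 8: drop the top 8 bit(s), append 8 zero(s) on the right.
  111110101101001001  ->  discard [11111010], keep [1101001001], append 00000000
= 110100100100000000

Answer: 110100100100000000 (215296)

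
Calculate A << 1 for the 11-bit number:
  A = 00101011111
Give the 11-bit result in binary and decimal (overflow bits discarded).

Shift left by 1: drop the top 1 bit(s), append 1 zero(s) on the right.
  00101011111  ->  discard [0], keep [0101011111], append 0
= 01010111110

Answer: 01010111110 (702)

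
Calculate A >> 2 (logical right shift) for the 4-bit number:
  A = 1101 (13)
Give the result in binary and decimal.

Logical shift right by 2: drop the bottom 2 bit(s), prepend 2 zero(s) on the left.
  1101  ->  keep [11], discard [01], prepend 00
= 0011

Answer: 0011 (3)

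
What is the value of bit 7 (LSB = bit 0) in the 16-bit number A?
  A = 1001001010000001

Bit 7 is the 8th from the right.
  1001001010000001
          ^
That bit is 1.

Answer: 1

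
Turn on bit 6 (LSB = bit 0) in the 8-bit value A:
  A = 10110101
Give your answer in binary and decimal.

Mask = 1 << 6 = 01000000
Bit 6 of A is 0, so OR-ing with the mask flips it to 1.
  10110101
| 01000000
----------
  11110101

Answer: 11110101 (245)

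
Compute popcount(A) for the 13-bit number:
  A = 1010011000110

1010011000110
1-bits at positions (from bit 0 = LSB): 1, 2, 6, 7, 10, 12
Count = 6

Answer: 6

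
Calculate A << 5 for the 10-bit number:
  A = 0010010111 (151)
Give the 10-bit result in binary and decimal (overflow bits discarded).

Shift left by 5: drop the top 5 bit(s), append 5 zero(s) on the right.
  0010010111  ->  discard [00100], keep [10111], append 00000
= 1011100000

Answer: 1011100000 (736)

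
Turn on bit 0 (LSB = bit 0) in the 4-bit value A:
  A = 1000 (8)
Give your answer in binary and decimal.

Mask = 1 << 0 = 0001
Bit 0 of A is 0, so OR-ing with the mask flips it to 1.
  1000
| 0001
------
  1001

Answer: 1001 (9)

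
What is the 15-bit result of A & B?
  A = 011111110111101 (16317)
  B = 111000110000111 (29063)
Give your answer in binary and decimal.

Apply & to each column (1 only where both bits are 1):
  011111110111101
& 111000110000111
-----------------
  011000110000101

Answer: 011000110000101 (12677)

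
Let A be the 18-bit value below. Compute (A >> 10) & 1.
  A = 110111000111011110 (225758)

Bit 10 is the 11th from the right.
  110111000111011110
         ^
That bit is 0.

Answer: 0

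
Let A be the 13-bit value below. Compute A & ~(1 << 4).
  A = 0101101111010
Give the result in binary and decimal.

Mask = ~(1 << 4) = 1111111101111
Bit 4 of A is 1, so AND-ing with the mask clears it to 0.
  0101101111010
& 1111111101111
---------------
  0101101101010

Answer: 0101101101010 (2922)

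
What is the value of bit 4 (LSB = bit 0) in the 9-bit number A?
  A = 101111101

Bit 4 is the 5th from the right.
  101111101
      ^
That bit is 1.

Answer: 1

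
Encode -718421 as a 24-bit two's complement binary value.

1. Binary of +718421:  000010101111011001010101
2. Invert bits:     111101010000100110101010
3. Add 1:           111101010000100110101011

Answer: 111101010000100110101011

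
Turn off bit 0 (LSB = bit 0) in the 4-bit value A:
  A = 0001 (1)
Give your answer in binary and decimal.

Mask = ~(1 << 0) = 1110
Bit 0 of A is 1, so AND-ing with the mask clears it to 0.
  0001
& 1110
------
  0000

Answer: 0000 (0)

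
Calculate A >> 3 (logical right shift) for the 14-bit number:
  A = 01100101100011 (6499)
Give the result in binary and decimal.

Logical shift right by 3: drop the bottom 3 bit(s), prepend 3 zero(s) on the left.
  01100101100011  ->  keep [01100101100], discard [011], prepend 000
= 00001100101100

Answer: 00001100101100 (812)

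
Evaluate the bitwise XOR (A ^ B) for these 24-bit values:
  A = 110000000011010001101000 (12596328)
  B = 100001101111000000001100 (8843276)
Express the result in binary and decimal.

Apply ^ to each column (1 where bits differ):
  110000000011010001101000
^ 100001101111000000001100
--------------------------
  010001101100010001100100

Answer: 010001101100010001100100 (4637796)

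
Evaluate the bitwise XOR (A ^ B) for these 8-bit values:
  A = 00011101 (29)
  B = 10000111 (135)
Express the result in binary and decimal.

Apply ^ to each column (1 where bits differ):
  00011101
^ 10000111
----------
  10011010

Answer: 10011010 (154)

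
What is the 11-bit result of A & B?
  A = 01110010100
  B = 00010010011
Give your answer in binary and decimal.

Apply & to each column (1 only where both bits are 1):
  01110010100
& 00010010011
-------------
  00010010000

Answer: 00010010000 (144)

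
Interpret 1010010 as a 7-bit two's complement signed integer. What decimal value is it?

MSB is 1, so the value is negative. Find the magnitude:
1. Invert bits:  0101101
2. Add 1:        0101110  = 46
3. Apply sign:   -46

Answer: -46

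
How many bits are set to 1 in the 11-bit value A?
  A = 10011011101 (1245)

10011011101
1-bits at positions (from bit 0 = LSB): 0, 2, 3, 4, 6, 7, 10
Count = 7

Answer: 7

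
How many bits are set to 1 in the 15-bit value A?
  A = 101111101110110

101111101110110
1-bits at positions (from bit 0 = LSB): 1, 2, 4, 5, 6, 8, 9, 10, 11, 12, 14
Count = 11

Answer: 11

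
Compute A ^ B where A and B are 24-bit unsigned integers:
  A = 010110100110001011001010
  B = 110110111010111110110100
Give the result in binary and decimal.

Apply ^ to each column (1 where bits differ):
  010110100110001011001010
^ 110110111010111110110100
--------------------------
  100000011100110101111110

Answer: 100000011100110101111110 (8506750)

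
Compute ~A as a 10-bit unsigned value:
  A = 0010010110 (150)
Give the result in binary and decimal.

Flip each bit (0->1, 1->0):
  0010010110
  1101101001

Answer: 1101101001 (873)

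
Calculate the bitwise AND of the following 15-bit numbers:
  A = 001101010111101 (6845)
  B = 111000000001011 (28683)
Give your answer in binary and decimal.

Apply & to each column (1 only where both bits are 1):
  001101010111101
& 111000000001011
-----------------
  001000000001001

Answer: 001000000001001 (4105)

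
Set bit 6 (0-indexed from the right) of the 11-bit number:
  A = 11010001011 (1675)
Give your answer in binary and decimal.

Mask = 1 << 6 = 00001000000
Bit 6 of A is 0, so OR-ing with the mask flips it to 1.
  11010001011
| 00001000000
-------------
  11011001011

Answer: 11011001011 (1739)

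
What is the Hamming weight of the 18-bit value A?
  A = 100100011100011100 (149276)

100100011100011100
1-bits at positions (from bit 0 = LSB): 2, 3, 4, 8, 9, 10, 14, 17
Count = 8

Answer: 8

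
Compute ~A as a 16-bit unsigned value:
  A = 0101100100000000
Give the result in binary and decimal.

Flip each bit (0->1, 1->0):
  0101100100000000
  1010011011111111

Answer: 1010011011111111 (42751)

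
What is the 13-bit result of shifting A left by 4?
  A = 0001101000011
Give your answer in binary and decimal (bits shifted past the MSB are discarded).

Shift left by 4: drop the top 4 bit(s), append 4 zero(s) on the right.
  0001101000011  ->  discard [0001], keep [101000011], append 0000
= 1010000110000

Answer: 1010000110000 (5168)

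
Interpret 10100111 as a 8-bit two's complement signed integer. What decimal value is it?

MSB is 1, so the value is negative. Find the magnitude:
1. Invert bits:  01011000
2. Add 1:        01011001  = 89
3. Apply sign:   -89

Answer: -89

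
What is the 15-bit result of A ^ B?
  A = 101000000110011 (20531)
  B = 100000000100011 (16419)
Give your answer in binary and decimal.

Apply ^ to each column (1 where bits differ):
  101000000110011
^ 100000000100011
-----------------
  001000000010000

Answer: 001000000010000 (4112)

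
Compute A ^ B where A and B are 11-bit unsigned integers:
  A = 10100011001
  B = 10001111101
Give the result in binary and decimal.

Apply ^ to each column (1 where bits differ):
  10100011001
^ 10001111101
-------------
  00101100100

Answer: 00101100100 (356)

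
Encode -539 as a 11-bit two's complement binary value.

1. Binary of +539:  01000011011
2. Invert bits:     10111100100
3. Add 1:           10111100101

Answer: 10111100101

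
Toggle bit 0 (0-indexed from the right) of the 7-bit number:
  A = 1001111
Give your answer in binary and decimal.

Mask = 1 << 0 = 0000001
Bit 0 of A is 1; XOR with the mask flips it to 0.
  1001111
^ 0000001
---------
  1001110

Answer: 1001110 (78)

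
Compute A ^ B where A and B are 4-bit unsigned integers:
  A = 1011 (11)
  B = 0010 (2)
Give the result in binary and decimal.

Apply ^ to each column (1 where bits differ):
  1011
^ 0010
------
  1001

Answer: 1001 (9)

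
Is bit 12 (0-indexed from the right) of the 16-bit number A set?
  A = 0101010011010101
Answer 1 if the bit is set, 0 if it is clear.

Bit 12 is the 13th from the right.
  0101010011010101
     ^
That bit is 1.

Answer: 1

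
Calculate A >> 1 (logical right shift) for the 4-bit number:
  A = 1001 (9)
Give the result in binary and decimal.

Logical shift right by 1: drop the bottom 1 bit(s), prepend 1 zero(s) on the left.
  1001  ->  keep [100], discard [1], prepend 0
= 0100

Answer: 0100 (4)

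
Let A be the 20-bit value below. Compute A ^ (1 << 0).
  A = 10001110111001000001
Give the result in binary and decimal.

Mask = 1 << 0 = 00000000000000000001
Bit 0 of A is 1; XOR with the mask flips it to 0.
  10001110111001000001
^ 00000000000000000001
----------------------
  10001110111001000000

Answer: 10001110111001000000 (585280)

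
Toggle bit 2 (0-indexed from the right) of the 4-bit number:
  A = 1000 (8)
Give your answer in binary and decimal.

Mask = 1 << 2 = 0100
Bit 2 of A is 0; XOR with the mask flips it to 1.
  1000
^ 0100
------
  1100

Answer: 1100 (12)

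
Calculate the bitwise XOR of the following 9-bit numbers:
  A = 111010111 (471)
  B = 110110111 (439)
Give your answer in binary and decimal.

Apply ^ to each column (1 where bits differ):
  111010111
^ 110110111
-----------
  001100000

Answer: 001100000 (96)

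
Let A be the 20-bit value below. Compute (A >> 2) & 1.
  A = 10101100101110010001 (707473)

Bit 2 is the 3rd from the right.
  10101100101110010001
                   ^
That bit is 0.

Answer: 0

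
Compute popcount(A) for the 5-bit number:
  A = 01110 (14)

01110
1-bits at positions (from bit 0 = LSB): 1, 2, 3
Count = 3

Answer: 3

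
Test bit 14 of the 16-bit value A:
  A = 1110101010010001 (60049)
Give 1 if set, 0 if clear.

Bit 14 is the 15th from the right.
  1110101010010001
   ^
That bit is 1.

Answer: 1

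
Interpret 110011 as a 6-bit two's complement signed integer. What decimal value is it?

MSB is 1, so the value is negative. Find the magnitude:
1. Invert bits:  001100
2. Add 1:        001101  = 13
3. Apply sign:   -13

Answer: -13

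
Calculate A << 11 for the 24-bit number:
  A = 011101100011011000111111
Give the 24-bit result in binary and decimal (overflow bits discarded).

Shift left by 11: drop the top 11 bit(s), append 11 zero(s) on the right.
  011101100011011000111111  ->  discard [01110110001], keep [1011000111111], append 00000000000
= 101100011111100000000000

Answer: 101100011111100000000000 (11663360)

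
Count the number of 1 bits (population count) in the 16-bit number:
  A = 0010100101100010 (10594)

0010100101100010
1-bits at positions (from bit 0 = LSB): 1, 5, 6, 8, 11, 13
Count = 6

Answer: 6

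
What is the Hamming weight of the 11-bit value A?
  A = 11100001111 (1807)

11100001111
1-bits at positions (from bit 0 = LSB): 0, 1, 2, 3, 8, 9, 10
Count = 7

Answer: 7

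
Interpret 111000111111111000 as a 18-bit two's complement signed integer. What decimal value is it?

MSB is 1, so the value is negative. Find the magnitude:
1. Invert bits:  000111000000000111
2. Add 1:        000111000000001000  = 28680
3. Apply sign:   -28680

Answer: -28680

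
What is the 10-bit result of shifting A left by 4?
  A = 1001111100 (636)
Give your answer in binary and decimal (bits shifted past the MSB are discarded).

Shift left by 4: drop the top 4 bit(s), append 4 zero(s) on the right.
  1001111100  ->  discard [1001], keep [111100], append 0000
= 1111000000

Answer: 1111000000 (960)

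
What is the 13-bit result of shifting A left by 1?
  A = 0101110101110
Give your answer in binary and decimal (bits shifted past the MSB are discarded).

Shift left by 1: drop the top 1 bit(s), append 1 zero(s) on the right.
  0101110101110  ->  discard [0], keep [101110101110], append 0
= 1011101011100

Answer: 1011101011100 (5980)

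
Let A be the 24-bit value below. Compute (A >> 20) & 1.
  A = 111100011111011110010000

Bit 20 is the 21st from the right.
  111100011111011110010000
     ^
That bit is 1.

Answer: 1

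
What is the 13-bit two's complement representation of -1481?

1. Binary of +1481:  0010111001001
2. Invert bits:     1101000110110
3. Add 1:           1101000110111

Answer: 1101000110111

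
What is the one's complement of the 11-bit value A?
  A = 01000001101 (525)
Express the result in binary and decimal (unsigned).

Flip each bit (0->1, 1->0):
  01000001101
  10111110010

Answer: 10111110010 (1522)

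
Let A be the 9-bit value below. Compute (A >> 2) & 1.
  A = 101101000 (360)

Bit 2 is the 3rd from the right.
  101101000
        ^
That bit is 0.

Answer: 0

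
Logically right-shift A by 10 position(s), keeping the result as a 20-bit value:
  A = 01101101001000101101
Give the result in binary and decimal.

Logical shift right by 10: drop the bottom 10 bit(s), prepend 10 zero(s) on the left.
  01101101001000101101  ->  keep [0110110100], discard [1000101101], prepend 0000000000
= 00000000000110110100

Answer: 00000000000110110100 (436)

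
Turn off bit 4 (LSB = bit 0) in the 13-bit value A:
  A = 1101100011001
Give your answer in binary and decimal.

Mask = ~(1 << 4) = 1111111101111
Bit 4 of A is 1, so AND-ing with the mask clears it to 0.
  1101100011001
& 1111111101111
---------------
  1101100001001

Answer: 1101100001001 (6921)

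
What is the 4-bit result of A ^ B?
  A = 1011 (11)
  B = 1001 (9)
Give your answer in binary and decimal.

Apply ^ to each column (1 where bits differ):
  1011
^ 1001
------
  0010

Answer: 0010 (2)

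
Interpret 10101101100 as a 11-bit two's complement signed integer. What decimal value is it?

MSB is 1, so the value is negative. Find the magnitude:
1. Invert bits:  01010010011
2. Add 1:        01010010100  = 660
3. Apply sign:   -660

Answer: -660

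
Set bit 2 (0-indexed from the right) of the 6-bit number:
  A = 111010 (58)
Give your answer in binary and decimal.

Mask = 1 << 2 = 000100
Bit 2 of A is 0, so OR-ing with the mask flips it to 1.
  111010
| 000100
--------
  111110

Answer: 111110 (62)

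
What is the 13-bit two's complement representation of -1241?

1. Binary of +1241:  0010011011001
2. Invert bits:     1101100100110
3. Add 1:           1101100100111

Answer: 1101100100111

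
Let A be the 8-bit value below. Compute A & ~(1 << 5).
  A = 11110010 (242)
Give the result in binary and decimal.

Mask = ~(1 << 5) = 11011111
Bit 5 of A is 1, so AND-ing with the mask clears it to 0.
  11110010
& 11011111
----------
  11010010

Answer: 11010010 (210)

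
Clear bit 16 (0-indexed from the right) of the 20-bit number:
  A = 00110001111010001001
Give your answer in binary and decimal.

Mask = ~(1 << 16) = 11101111111111111111
Bit 16 of A is 1, so AND-ing with the mask clears it to 0.
  00110001111010001001
& 11101111111111111111
----------------------
  00100001111010001001

Answer: 00100001111010001001 (138889)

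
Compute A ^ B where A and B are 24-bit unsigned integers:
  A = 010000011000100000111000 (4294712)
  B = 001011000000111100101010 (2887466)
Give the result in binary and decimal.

Apply ^ to each column (1 where bits differ):
  010000011000100000111000
^ 001011000000111100101010
--------------------------
  011011011000011100010010

Answer: 011011011000011100010010 (7178002)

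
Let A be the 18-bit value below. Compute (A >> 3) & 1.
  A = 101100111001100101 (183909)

Bit 3 is the 4th from the right.
  101100111001100101
                ^
That bit is 0.

Answer: 0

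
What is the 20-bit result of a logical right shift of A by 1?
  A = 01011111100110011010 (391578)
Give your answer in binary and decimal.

Logical shift right by 1: drop the bottom 1 bit(s), prepend 1 zero(s) on the left.
  01011111100110011010  ->  keep [0101111110011001101], discard [0], prepend 0
= 00101111110011001101

Answer: 00101111110011001101 (195789)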